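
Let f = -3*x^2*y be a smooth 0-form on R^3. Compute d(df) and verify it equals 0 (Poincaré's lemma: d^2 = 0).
d(df) = 0

Step 1: df = sum_i (∂f/∂x_i) dx_i = (-6*x*y) dx + (-3*x^2) dy + (0) dz.
Step 2: Apply d again. Using the 1-form formula, the coefficient of dx ∧ dy in d(df) is ∂^2 f/∂x ∂y - ∂^2 f/∂y ∂x = (-6*x) - (-6*x) = 0 (equality of mixed partials for smooth f).
Similarly for dx ∧ dz and dy ∧ dz — all coefficients vanish. So d(df) = 0.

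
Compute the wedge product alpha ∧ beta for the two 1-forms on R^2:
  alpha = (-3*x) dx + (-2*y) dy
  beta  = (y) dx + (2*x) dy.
alpha ∧ beta = (-6*x^2 + 2*y^2) dx ∧ dy

Distribute the wedge, using dx_i ∧ dx_j = -dx_j ∧ dx_i and dx_i ∧ dx_i = 0. For each pair (i, j) with i < j, the coefficient of dx_i ∧ dx_j in alpha ∧ beta is (alpha_i * beta_j - alpha_j * beta_i). Collecting: alpha ∧ beta = (-6*x^2 + 2*y^2) dx ∧ dy.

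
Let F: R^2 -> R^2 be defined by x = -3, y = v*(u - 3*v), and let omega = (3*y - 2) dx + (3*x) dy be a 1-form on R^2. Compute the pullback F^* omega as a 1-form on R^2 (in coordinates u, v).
F^* omega = (-9*v) du + (-9*u + 54*v) dv

Using F^*(f dg) = (f ∘ F) d(g ∘ F), substitute each coordinate x_i by F_i(u, v) in f_i, and replace dx_i by d F_i = (∂F_i/∂u) du + (∂F_i/∂v) dv.
  For the x component: f_1(F) = 3*u*v - 9*v^2 - 2; d F_1 = (0) du + (0) dv
  For the y component: f_2(F) = -9; d F_2 = (v) du + (u - 6*v) dv
Combining and collecting du, dv coefficients:
  coeff of du: -9*v
  coeff of dv: -9*u + 54*v
F^* omega = (-9*v) du + (-9*u + 54*v) dv.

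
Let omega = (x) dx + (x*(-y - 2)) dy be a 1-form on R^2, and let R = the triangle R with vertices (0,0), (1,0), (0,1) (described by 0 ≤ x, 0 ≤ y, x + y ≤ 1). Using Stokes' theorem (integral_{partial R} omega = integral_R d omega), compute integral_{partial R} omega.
integral_(partial R) omega = -7/6

Stokes: integral_partial_R omega = integral_R d omega with d omega = (∂Q/∂x - ∂P/∂y) dx ∧ dy.
  ∂Q/∂x = -y - 2
  ∂P/∂y = 0
  integrand = ∂Q/∂x - ∂P/∂y = -y - 2.
Integrating over R: integral_0^1 integral_0^{1-x} (-y - 2) dy dx = -7/6.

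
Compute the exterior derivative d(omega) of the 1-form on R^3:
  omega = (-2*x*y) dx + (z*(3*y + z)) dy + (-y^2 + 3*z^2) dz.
d(omega) = (2*x) dx ∧ dy + (-5*y - 2*z) dy ∧ dz

For a 1-form omega = sum_i f_i dx_i, the exterior derivative is
  d(omega) = sum_{i < j} (∂f_j/∂x_i - ∂f_i/∂x_j) dx_i ∧ dx_j.
  coefficient of dx ∧ dy: ∂f_2/∂x - ∂f_1/∂y = ∂(z*(3*y + z))/∂x - ∂(-2*x*y)/∂y = 2*x
  coefficient of dy ∧ dz: ∂f_3/∂y - ∂f_2/∂z = ∂(-y^2 + 3*z^2)/∂y - ∂(z*(3*y + z))/∂z = -5*y - 2*z
Assembling: d(omega) = (2*x) dx ∧ dy + (-5*y - 2*z) dy ∧ dz.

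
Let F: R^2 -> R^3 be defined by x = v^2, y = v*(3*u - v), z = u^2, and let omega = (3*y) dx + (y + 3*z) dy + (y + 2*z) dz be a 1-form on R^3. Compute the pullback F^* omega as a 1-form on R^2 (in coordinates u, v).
F^* omega = (4*u^3 + 15*u^2*v + 7*u*v^2 - 3*v^3) du + (9*u^3 + 3*u^2*v + 9*u*v^2 - 4*v^3) dv

Using F^*(f dg) = (f ∘ F) d(g ∘ F), substitute each coordinate x_i by F_i(u, v) in f_i, and replace dx_i by d F_i = (∂F_i/∂u) du + (∂F_i/∂v) dv.
  For the x component: f_1(F) = 3*v*(3*u - v); d F_1 = (0) du + (2*v) dv
  For the y component: f_2(F) = 3*u^2 + 3*u*v - v^2; d F_2 = (3*v) du + (3*u - 2*v) dv
  For the z component: f_3(F) = 2*u^2 + 3*u*v - v^2; d F_3 = (2*u) du + (0) dv
Combining and collecting du, dv coefficients:
  coeff of du: 4*u^3 + 15*u^2*v + 7*u*v^2 - 3*v^3
  coeff of dv: 9*u^3 + 3*u^2*v + 9*u*v^2 - 4*v^3
F^* omega = (4*u^3 + 15*u^2*v + 7*u*v^2 - 3*v^3) du + (9*u^3 + 3*u^2*v + 9*u*v^2 - 4*v^3) dv.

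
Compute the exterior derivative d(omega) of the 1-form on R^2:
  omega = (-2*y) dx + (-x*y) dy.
d(omega) = (2 - y) dx ∧ dy

For a 1-form omega = sum_i f_i dx_i, the exterior derivative is
  d(omega) = sum_{i < j} (∂f_j/∂x_i - ∂f_i/∂x_j) dx_i ∧ dx_j.
  coefficient of dx ∧ dy: ∂f_2/∂x - ∂f_1/∂y = ∂(-x*y)/∂x - ∂(-2*y)/∂y = 2 - y
Assembling: d(omega) = (2 - y) dx ∧ dy.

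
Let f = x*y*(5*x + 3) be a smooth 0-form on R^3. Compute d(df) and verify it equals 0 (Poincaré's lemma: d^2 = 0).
d(df) = 0

Step 1: df = sum_i (∂f/∂x_i) dx_i = (y*(10*x + 3)) dx + (x*(5*x + 3)) dy + (0) dz.
Step 2: Apply d again. Using the 1-form formula, the coefficient of dx ∧ dy in d(df) is ∂^2 f/∂x ∂y - ∂^2 f/∂y ∂x = (10*x + 3) - (10*x + 3) = 0 (equality of mixed partials for smooth f).
Similarly for dx ∧ dz and dy ∧ dz — all coefficients vanish. So d(df) = 0.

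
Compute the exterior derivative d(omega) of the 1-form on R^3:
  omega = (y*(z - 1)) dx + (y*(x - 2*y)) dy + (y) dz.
d(omega) = (y - z + 1) dx ∧ dy + (-y) dx ∧ dz + (1) dy ∧ dz

For a 1-form omega = sum_i f_i dx_i, the exterior derivative is
  d(omega) = sum_{i < j} (∂f_j/∂x_i - ∂f_i/∂x_j) dx_i ∧ dx_j.
  coefficient of dx ∧ dy: ∂f_2/∂x - ∂f_1/∂y = ∂(y*(x - 2*y))/∂x - ∂(y*(z - 1))/∂y = y - z + 1
  coefficient of dx ∧ dz: ∂f_3/∂x - ∂f_1/∂z = ∂(y)/∂x - ∂(y*(z - 1))/∂z = -y
  coefficient of dy ∧ dz: ∂f_3/∂y - ∂f_2/∂z = ∂(y)/∂y - ∂(y*(x - 2*y))/∂z = 1
Assembling: d(omega) = (y - z + 1) dx ∧ dy + (-y) dx ∧ dz + (1) dy ∧ dz.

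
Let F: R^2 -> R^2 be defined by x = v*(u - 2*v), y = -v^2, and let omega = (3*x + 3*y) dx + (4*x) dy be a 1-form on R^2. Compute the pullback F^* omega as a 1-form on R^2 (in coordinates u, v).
F^* omega = (3*v^2*(u - 3*v)) du + (v*(3*u^2 - 29*u*v + 52*v^2)) dv

Using F^*(f dg) = (f ∘ F) d(g ∘ F), substitute each coordinate x_i by F_i(u, v) in f_i, and replace dx_i by d F_i = (∂F_i/∂u) du + (∂F_i/∂v) dv.
  For the x component: f_1(F) = 3*v*(u - 3*v); d F_1 = (v) du + (u - 4*v) dv
  For the y component: f_2(F) = 4*v*(u - 2*v); d F_2 = (0) du + (-2*v) dv
Combining and collecting du, dv coefficients:
  coeff of du: 3*v^2*(u - 3*v)
  coeff of dv: v*(3*u^2 - 29*u*v + 52*v^2)
F^* omega = (3*v^2*(u - 3*v)) du + (v*(3*u^2 - 29*u*v + 52*v^2)) dv.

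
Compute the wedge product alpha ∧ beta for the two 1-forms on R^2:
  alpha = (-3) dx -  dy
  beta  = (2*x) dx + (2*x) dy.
alpha ∧ beta = (-4*x) dx ∧ dy

Distribute the wedge, using dx_i ∧ dx_j = -dx_j ∧ dx_i and dx_i ∧ dx_i = 0. For each pair (i, j) with i < j, the coefficient of dx_i ∧ dx_j in alpha ∧ beta is (alpha_i * beta_j - alpha_j * beta_i). Collecting: alpha ∧ beta = (-4*x) dx ∧ dy.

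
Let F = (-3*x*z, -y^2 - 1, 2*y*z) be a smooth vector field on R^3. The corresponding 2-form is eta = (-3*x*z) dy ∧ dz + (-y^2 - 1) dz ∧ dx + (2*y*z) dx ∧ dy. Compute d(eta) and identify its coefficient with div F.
d(eta) = (-3*z) dx ∧ dy ∧ dz; div F = -3*z

For a 2-form in R^3 of the form above, applying d gives a 3-form with coefficient ∂P/∂x + ∂Q/∂y + ∂R/∂z:
  ∂P/∂x = -3*z
  ∂Q/∂y = -2*y
  ∂R/∂z = 2*y
Sum = -3*z, which is exactly div F.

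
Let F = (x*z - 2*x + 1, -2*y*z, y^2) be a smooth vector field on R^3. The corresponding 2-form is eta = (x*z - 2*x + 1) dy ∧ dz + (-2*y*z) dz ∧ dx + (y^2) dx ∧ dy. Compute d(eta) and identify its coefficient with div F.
d(eta) = (-z - 2) dx ∧ dy ∧ dz; div F = -z - 2

For a 2-form in R^3 of the form above, applying d gives a 3-form with coefficient ∂P/∂x + ∂Q/∂y + ∂R/∂z:
  ∂P/∂x = z - 2
  ∂Q/∂y = -2*z
  ∂R/∂z = 0
Sum = -z - 2, which is exactly div F.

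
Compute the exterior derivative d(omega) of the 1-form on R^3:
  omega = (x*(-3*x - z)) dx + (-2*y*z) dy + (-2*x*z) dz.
d(omega) = (x - 2*z) dx ∧ dz + (2*y) dy ∧ dz

For a 1-form omega = sum_i f_i dx_i, the exterior derivative is
  d(omega) = sum_{i < j} (∂f_j/∂x_i - ∂f_i/∂x_j) dx_i ∧ dx_j.
  coefficient of dx ∧ dz: ∂f_3/∂x - ∂f_1/∂z = ∂(-2*x*z)/∂x - ∂(x*(-3*x - z))/∂z = x - 2*z
  coefficient of dy ∧ dz: ∂f_3/∂y - ∂f_2/∂z = ∂(-2*x*z)/∂y - ∂(-2*y*z)/∂z = 2*y
Assembling: d(omega) = (x - 2*z) dx ∧ dz + (2*y) dy ∧ dz.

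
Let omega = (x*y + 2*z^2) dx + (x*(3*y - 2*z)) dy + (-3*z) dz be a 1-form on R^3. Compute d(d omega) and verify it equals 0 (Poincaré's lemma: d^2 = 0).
d(d omega) = 0

Step 1: d omega = sum_{i<j} (∂f_j/∂x_i - ∂f_i/∂x_j) dx_i ∧ dx_j:
  coeff of dx ∧ dy: -x + 3*y - 2*z
  coeff of dx ∧ dz: -4*z
  coeff of dy ∧ dz: 2*x
Step 2: Apply d again to each 2-form coefficient. The only possible 3-form in R^3 is dx ∧ dy ∧ dz, with coefficient
  ∂(coeff of dy∧dz)/∂x - ∂(coeff of dx∧dz)/∂y + ∂(coeff of dx∧dy)/∂z
  = ∂/∂x (2*x) - ∂/∂y (-4*z) + ∂/∂z (-x + 3*y - 2*z).
Each of these terms simplifies to sums of mixed partials that cancel in pairs. The result is 0 (by equality of mixed partials for smooth functions — Schwarz / Clairaut).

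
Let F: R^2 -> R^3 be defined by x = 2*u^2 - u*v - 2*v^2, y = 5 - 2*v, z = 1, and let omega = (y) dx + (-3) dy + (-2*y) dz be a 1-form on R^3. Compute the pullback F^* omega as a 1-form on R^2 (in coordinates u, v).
F^* omega = (-8*u*v + 20*u + 2*v^2 - 5*v) du + (2*u*v - 5*u + 8*v^2 - 20*v + 6) dv

Using F^*(f dg) = (f ∘ F) d(g ∘ F), substitute each coordinate x_i by F_i(u, v) in f_i, and replace dx_i by d F_i = (∂F_i/∂u) du + (∂F_i/∂v) dv.
  For the x component: f_1(F) = 5 - 2*v; d F_1 = (4*u - v) du + (-u - 4*v) dv
  For the y component: f_2(F) = -3; d F_2 = (0) du + (-2) dv
  For the z component: f_3(F) = 4*v - 10; d F_3 = (0) du + (0) dv
Combining and collecting du, dv coefficients:
  coeff of du: -8*u*v + 20*u + 2*v^2 - 5*v
  coeff of dv: 2*u*v - 5*u + 8*v^2 - 20*v + 6
F^* omega = (-8*u*v + 20*u + 2*v^2 - 5*v) du + (2*u*v - 5*u + 8*v^2 - 20*v + 6) dv.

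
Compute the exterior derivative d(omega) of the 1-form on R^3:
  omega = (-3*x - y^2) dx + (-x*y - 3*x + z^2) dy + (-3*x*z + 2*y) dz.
d(omega) = (y - 3) dx ∧ dy + (-3*z) dx ∧ dz + (2 - 2*z) dy ∧ dz

For a 1-form omega = sum_i f_i dx_i, the exterior derivative is
  d(omega) = sum_{i < j} (∂f_j/∂x_i - ∂f_i/∂x_j) dx_i ∧ dx_j.
  coefficient of dx ∧ dy: ∂f_2/∂x - ∂f_1/∂y = ∂(-x*y - 3*x + z^2)/∂x - ∂(-3*x - y^2)/∂y = y - 3
  coefficient of dx ∧ dz: ∂f_3/∂x - ∂f_1/∂z = ∂(-3*x*z + 2*y)/∂x - ∂(-3*x - y^2)/∂z = -3*z
  coefficient of dy ∧ dz: ∂f_3/∂y - ∂f_2/∂z = ∂(-3*x*z + 2*y)/∂y - ∂(-x*y - 3*x + z^2)/∂z = 2 - 2*z
Assembling: d(omega) = (y - 3) dx ∧ dy + (-3*z) dx ∧ dz + (2 - 2*z) dy ∧ dz.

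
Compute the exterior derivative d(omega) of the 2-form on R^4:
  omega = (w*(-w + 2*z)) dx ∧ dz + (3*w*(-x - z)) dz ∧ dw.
d(omega) = (-5*w + 2*z) dx ∧ dz ∧ dw

For a 2-form omega = sum_{i<j} g_{ij} dx_i ∧ dx_j, the exterior derivative is
  d(omega) = sum_{i<j} d(g_{ij}) ∧ dx_i ∧ dx_j = sum_{i<j, k} (∂g_{ij}/∂x_k) dx_k ∧ dx_i ∧ dx_j.
Expand each term, using dx_k ∧ dx_i ∧ dx_j = sgn(permutation) dx_{(a)} ∧ dx_{(b)} ∧ dx_{(c)} with (a < b < c) sorted:
  d(w*(-w + 2*z)) includes (∂/∂w)(w*(-w + 2*z)) dw = (-2*w + 2*z) dw, which multiplied by dx ∧ dz gives (-2*w + 2*z) dx ∧ dz ∧ dw
  d(3*w*(-x - z)) includes (∂/∂x)(3*w*(-x - z)) dx = (-3*w) dx, which multiplied by dz ∧ dw gives (-3*w) dx ∧ dz ∧ dw
Collecting like 3-forms: d(omega) = (-5*w + 2*z) dx ∧ dz ∧ dw.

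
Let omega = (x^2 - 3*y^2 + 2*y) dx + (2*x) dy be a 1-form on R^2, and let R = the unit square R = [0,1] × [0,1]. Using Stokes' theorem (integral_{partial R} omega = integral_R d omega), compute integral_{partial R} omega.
integral_(partial R) omega = 3

Stokes: integral_partial_R omega = integral_R d omega with d omega = (∂Q/∂x - ∂P/∂y) dx ∧ dy.
  ∂Q/∂x = 2
  ∂P/∂y = 2 - 6*y
  integrand = ∂Q/∂x - ∂P/∂y = 6*y.
Integrating over R: integral_0^1 integral_0^1 (6*y) dx dy = 3.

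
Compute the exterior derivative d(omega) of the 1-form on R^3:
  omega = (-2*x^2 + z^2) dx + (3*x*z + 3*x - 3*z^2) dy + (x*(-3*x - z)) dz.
d(omega) = (3*z + 3) dx ∧ dy + (-6*x - 3*z) dx ∧ dz + (-3*x + 6*z) dy ∧ dz

For a 1-form omega = sum_i f_i dx_i, the exterior derivative is
  d(omega) = sum_{i < j} (∂f_j/∂x_i - ∂f_i/∂x_j) dx_i ∧ dx_j.
  coefficient of dx ∧ dy: ∂f_2/∂x - ∂f_1/∂y = ∂(3*x*z + 3*x - 3*z^2)/∂x - ∂(-2*x^2 + z^2)/∂y = 3*z + 3
  coefficient of dx ∧ dz: ∂f_3/∂x - ∂f_1/∂z = ∂(x*(-3*x - z))/∂x - ∂(-2*x^2 + z^2)/∂z = -6*x - 3*z
  coefficient of dy ∧ dz: ∂f_3/∂y - ∂f_2/∂z = ∂(x*(-3*x - z))/∂y - ∂(3*x*z + 3*x - 3*z^2)/∂z = -3*x + 6*z
Assembling: d(omega) = (3*z + 3) dx ∧ dy + (-6*x - 3*z) dx ∧ dz + (-3*x + 6*z) dy ∧ dz.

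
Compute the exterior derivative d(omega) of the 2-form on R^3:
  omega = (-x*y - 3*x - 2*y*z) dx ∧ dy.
d(omega) = (-2*y) dx ∧ dy ∧ dz

For a 2-form omega = sum_{i<j} g_{ij} dx_i ∧ dx_j, the exterior derivative is
  d(omega) = sum_{i<j} d(g_{ij}) ∧ dx_i ∧ dx_j = sum_{i<j, k} (∂g_{ij}/∂x_k) dx_k ∧ dx_i ∧ dx_j.
Expand each term, using dx_k ∧ dx_i ∧ dx_j = sgn(permutation) dx_{(a)} ∧ dx_{(b)} ∧ dx_{(c)} with (a < b < c) sorted:
  d(-x*y - 3*x - 2*y*z) includes (∂/∂z)(-x*y - 3*x - 2*y*z) dz = (-2*y) dz, which multiplied by dx ∧ dy gives (-2*y) dx ∧ dy ∧ dz
Collecting like 3-forms: d(omega) = (-2*y) dx ∧ dy ∧ dz.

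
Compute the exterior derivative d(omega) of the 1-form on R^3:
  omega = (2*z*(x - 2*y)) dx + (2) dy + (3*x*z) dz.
d(omega) = (4*z) dx ∧ dy + (-2*x + 4*y + 3*z) dx ∧ dz

For a 1-form omega = sum_i f_i dx_i, the exterior derivative is
  d(omega) = sum_{i < j} (∂f_j/∂x_i - ∂f_i/∂x_j) dx_i ∧ dx_j.
  coefficient of dx ∧ dy: ∂f_2/∂x - ∂f_1/∂y = ∂(2)/∂x - ∂(2*z*(x - 2*y))/∂y = 4*z
  coefficient of dx ∧ dz: ∂f_3/∂x - ∂f_1/∂z = ∂(3*x*z)/∂x - ∂(2*z*(x - 2*y))/∂z = -2*x + 4*y + 3*z
Assembling: d(omega) = (4*z) dx ∧ dy + (-2*x + 4*y + 3*z) dx ∧ dz.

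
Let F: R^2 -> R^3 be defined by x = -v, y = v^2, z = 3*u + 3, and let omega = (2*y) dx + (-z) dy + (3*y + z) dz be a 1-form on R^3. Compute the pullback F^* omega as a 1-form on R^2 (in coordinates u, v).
F^* omega = (9*u + 9*v^2 + 9) du + (2*v*(-3*u - v - 3)) dv

Using F^*(f dg) = (f ∘ F) d(g ∘ F), substitute each coordinate x_i by F_i(u, v) in f_i, and replace dx_i by d F_i = (∂F_i/∂u) du + (∂F_i/∂v) dv.
  For the x component: f_1(F) = 2*v^2; d F_1 = (0) du + (-1) dv
  For the y component: f_2(F) = -3*u - 3; d F_2 = (0) du + (2*v) dv
  For the z component: f_3(F) = 3*u + 3*v^2 + 3; d F_3 = (3) du + (0) dv
Combining and collecting du, dv coefficients:
  coeff of du: 9*u + 9*v^2 + 9
  coeff of dv: 2*v*(-3*u - v - 3)
F^* omega = (9*u + 9*v^2 + 9) du + (2*v*(-3*u - v - 3)) dv.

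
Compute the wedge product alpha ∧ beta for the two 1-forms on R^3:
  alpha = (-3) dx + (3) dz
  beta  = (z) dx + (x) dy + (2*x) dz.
alpha ∧ beta = (-3*x) dx ∧ dy + (-6*x - 3*z) dx ∧ dz + (-3*x) dy ∧ dz

Distribute the wedge, using dx_i ∧ dx_j = -dx_j ∧ dx_i and dx_i ∧ dx_i = 0. For each pair (i, j) with i < j, the coefficient of dx_i ∧ dx_j in alpha ∧ beta is (alpha_i * beta_j - alpha_j * beta_i). Collecting: alpha ∧ beta = (-3*x) dx ∧ dy + (-6*x - 3*z) dx ∧ dz + (-3*x) dy ∧ dz.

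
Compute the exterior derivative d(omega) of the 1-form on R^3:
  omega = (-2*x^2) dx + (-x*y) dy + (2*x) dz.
d(omega) = (-y) dx ∧ dy + (2) dx ∧ dz

For a 1-form omega = sum_i f_i dx_i, the exterior derivative is
  d(omega) = sum_{i < j} (∂f_j/∂x_i - ∂f_i/∂x_j) dx_i ∧ dx_j.
  coefficient of dx ∧ dy: ∂f_2/∂x - ∂f_1/∂y = ∂(-x*y)/∂x - ∂(-2*x^2)/∂y = -y
  coefficient of dx ∧ dz: ∂f_3/∂x - ∂f_1/∂z = ∂(2*x)/∂x - ∂(-2*x^2)/∂z = 2
Assembling: d(omega) = (-y) dx ∧ dy + (2) dx ∧ dz.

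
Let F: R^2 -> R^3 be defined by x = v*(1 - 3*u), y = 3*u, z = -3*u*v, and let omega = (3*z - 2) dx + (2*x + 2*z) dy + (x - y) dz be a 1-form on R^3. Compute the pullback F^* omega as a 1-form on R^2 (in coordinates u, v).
F^* omega = (3*v*(12*u*v - 9*u - v + 4)) du + (36*u^2*v + 9*u^2 - 12*u*v + 6*u - 2) dv

Using F^*(f dg) = (f ∘ F) d(g ∘ F), substitute each coordinate x_i by F_i(u, v) in f_i, and replace dx_i by d F_i = (∂F_i/∂u) du + (∂F_i/∂v) dv.
  For the x component: f_1(F) = -9*u*v - 2; d F_1 = (-3*v) du + (1 - 3*u) dv
  For the y component: f_2(F) = 2*v*(1 - 6*u); d F_2 = (3) du + (0) dv
  For the z component: f_3(F) = -3*u*v - 3*u + v; d F_3 = (-3*v) du + (-3*u) dv
Combining and collecting du, dv coefficients:
  coeff of du: 3*v*(12*u*v - 9*u - v + 4)
  coeff of dv: 36*u^2*v + 9*u^2 - 12*u*v + 6*u - 2
F^* omega = (3*v*(12*u*v - 9*u - v + 4)) du + (36*u^2*v + 9*u^2 - 12*u*v + 6*u - 2) dv.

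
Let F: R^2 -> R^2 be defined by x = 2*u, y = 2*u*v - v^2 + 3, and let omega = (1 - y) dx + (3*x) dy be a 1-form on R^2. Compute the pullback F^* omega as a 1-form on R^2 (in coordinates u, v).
F^* omega = (8*u*v + 2*v^2 - 4) du + (12*u*(u - v)) dv

Using F^*(f dg) = (f ∘ F) d(g ∘ F), substitute each coordinate x_i by F_i(u, v) in f_i, and replace dx_i by d F_i = (∂F_i/∂u) du + (∂F_i/∂v) dv.
  For the x component: f_1(F) = -2*u*v + v^2 - 2; d F_1 = (2) du + (0) dv
  For the y component: f_2(F) = 6*u; d F_2 = (2*v) du + (2*u - 2*v) dv
Combining and collecting du, dv coefficients:
  coeff of du: 8*u*v + 2*v^2 - 4
  coeff of dv: 12*u*(u - v)
F^* omega = (8*u*v + 2*v^2 - 4) du + (12*u*(u - v)) dv.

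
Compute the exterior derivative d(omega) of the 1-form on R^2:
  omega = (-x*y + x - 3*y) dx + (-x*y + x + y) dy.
d(omega) = (x - y + 4) dx ∧ dy

For a 1-form omega = sum_i f_i dx_i, the exterior derivative is
  d(omega) = sum_{i < j} (∂f_j/∂x_i - ∂f_i/∂x_j) dx_i ∧ dx_j.
  coefficient of dx ∧ dy: ∂f_2/∂x - ∂f_1/∂y = ∂(-x*y + x + y)/∂x - ∂(-x*y + x - 3*y)/∂y = x - y + 4
Assembling: d(omega) = (x - y + 4) dx ∧ dy.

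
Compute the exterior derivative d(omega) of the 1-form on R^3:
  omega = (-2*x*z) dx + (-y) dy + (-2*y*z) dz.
d(omega) = (2*x) dx ∧ dz + (-2*z) dy ∧ dz

For a 1-form omega = sum_i f_i dx_i, the exterior derivative is
  d(omega) = sum_{i < j} (∂f_j/∂x_i - ∂f_i/∂x_j) dx_i ∧ dx_j.
  coefficient of dx ∧ dz: ∂f_3/∂x - ∂f_1/∂z = ∂(-2*y*z)/∂x - ∂(-2*x*z)/∂z = 2*x
  coefficient of dy ∧ dz: ∂f_3/∂y - ∂f_2/∂z = ∂(-2*y*z)/∂y - ∂(-y)/∂z = -2*z
Assembling: d(omega) = (2*x) dx ∧ dz + (-2*z) dy ∧ dz.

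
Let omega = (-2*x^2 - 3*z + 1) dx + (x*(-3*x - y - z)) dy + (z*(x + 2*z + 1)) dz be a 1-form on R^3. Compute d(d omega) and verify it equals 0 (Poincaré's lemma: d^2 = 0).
d(d omega) = 0

Step 1: d omega = sum_{i<j} (∂f_j/∂x_i - ∂f_i/∂x_j) dx_i ∧ dx_j:
  coeff of dx ∧ dy: -6*x - y - z
  coeff of dx ∧ dz: z + 3
  coeff of dy ∧ dz: x
Step 2: Apply d again to each 2-form coefficient. The only possible 3-form in R^3 is dx ∧ dy ∧ dz, with coefficient
  ∂(coeff of dy∧dz)/∂x - ∂(coeff of dx∧dz)/∂y + ∂(coeff of dx∧dy)/∂z
  = ∂/∂x (x) - ∂/∂y (z + 3) + ∂/∂z (-6*x - y - z).
Each of these terms simplifies to sums of mixed partials that cancel in pairs. The result is 0 (by equality of mixed partials for smooth functions — Schwarz / Clairaut).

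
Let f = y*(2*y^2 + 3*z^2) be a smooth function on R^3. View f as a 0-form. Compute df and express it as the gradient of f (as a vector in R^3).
df = (0) dx + (6*y^2 + 3*z^2) dy + (6*y*z) dz; grad f = (0, 6*y^2 + 3*z^2, 6*y*z)

For a 0-form f, d f = (∂f/∂x) dx + (∂f/∂y) dy + (∂f/∂z) dz. The components of the vector representation are exactly the entries of grad f in Cartesian coordinates:
  ∂f/∂x = 0
  ∂f/∂y = 6*y^2 + 3*z^2
  ∂f/∂z = 6*y*z.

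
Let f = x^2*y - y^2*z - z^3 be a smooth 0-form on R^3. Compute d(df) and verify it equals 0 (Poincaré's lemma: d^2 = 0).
d(df) = 0

Step 1: df = sum_i (∂f/∂x_i) dx_i = (2*x*y) dx + (x^2 - 2*y*z) dy + (-y^2 - 3*z^2) dz.
Step 2: Apply d again. Using the 1-form formula, the coefficient of dx ∧ dy in d(df) is ∂^2 f/∂x ∂y - ∂^2 f/∂y ∂x = (2*x) - (2*x) = 0 (equality of mixed partials for smooth f).
Similarly for dx ∧ dz and dy ∧ dz — all coefficients vanish. So d(df) = 0.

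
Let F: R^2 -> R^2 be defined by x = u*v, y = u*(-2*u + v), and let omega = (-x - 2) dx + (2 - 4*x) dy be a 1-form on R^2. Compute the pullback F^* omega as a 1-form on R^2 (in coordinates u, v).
F^* omega = (u*(16*u*v - 5*v^2 - 8)) du + (-5*u^2*v) dv

Using F^*(f dg) = (f ∘ F) d(g ∘ F), substitute each coordinate x_i by F_i(u, v) in f_i, and replace dx_i by d F_i = (∂F_i/∂u) du + (∂F_i/∂v) dv.
  For the x component: f_1(F) = -u*v - 2; d F_1 = (v) du + (u) dv
  For the y component: f_2(F) = -4*u*v + 2; d F_2 = (-4*u + v) du + (u) dv
Combining and collecting du, dv coefficients:
  coeff of du: u*(16*u*v - 5*v^2 - 8)
  coeff of dv: -5*u^2*v
F^* omega = (u*(16*u*v - 5*v^2 - 8)) du + (-5*u^2*v) dv.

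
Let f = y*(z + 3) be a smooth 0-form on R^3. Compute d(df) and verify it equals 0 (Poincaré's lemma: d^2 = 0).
d(df) = 0

Step 1: df = sum_i (∂f/∂x_i) dx_i = (0) dx + (z + 3) dy + (y) dz.
Step 2: Apply d again. Using the 1-form formula, the coefficient of dx ∧ dy in d(df) is ∂^2 f/∂x ∂y - ∂^2 f/∂y ∂x = (0) - (0) = 0 (equality of mixed partials for smooth f).
Similarly for dx ∧ dz and dy ∧ dz — all coefficients vanish. So d(df) = 0.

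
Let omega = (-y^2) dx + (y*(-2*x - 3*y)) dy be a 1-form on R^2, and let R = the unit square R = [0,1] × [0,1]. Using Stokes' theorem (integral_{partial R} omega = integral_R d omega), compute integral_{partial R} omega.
integral_(partial R) omega = 0

Stokes: integral_partial_R omega = integral_R d omega with d omega = (∂Q/∂x - ∂P/∂y) dx ∧ dy.
  ∂Q/∂x = -2*y
  ∂P/∂y = -2*y
  integrand = ∂Q/∂x - ∂P/∂y = 0.
Integrating over R: integral_0^1 integral_0^1 (0) dx dy = 0.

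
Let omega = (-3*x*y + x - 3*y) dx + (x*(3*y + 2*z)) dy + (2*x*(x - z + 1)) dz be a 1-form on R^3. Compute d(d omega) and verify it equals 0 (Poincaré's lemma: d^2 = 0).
d(d omega) = 0

Step 1: d omega = sum_{i<j} (∂f_j/∂x_i - ∂f_i/∂x_j) dx_i ∧ dx_j:
  coeff of dx ∧ dy: 3*x + 3*y + 2*z + 3
  coeff of dx ∧ dz: 4*x - 2*z + 2
  coeff of dy ∧ dz: -2*x
Step 2: Apply d again to each 2-form coefficient. The only possible 3-form in R^3 is dx ∧ dy ∧ dz, with coefficient
  ∂(coeff of dy∧dz)/∂x - ∂(coeff of dx∧dz)/∂y + ∂(coeff of dx∧dy)/∂z
  = ∂/∂x (-2*x) - ∂/∂y (4*x - 2*z + 2) + ∂/∂z (3*x + 3*y + 2*z + 3).
Each of these terms simplifies to sums of mixed partials that cancel in pairs. The result is 0 (by equality of mixed partials for smooth functions — Schwarz / Clairaut).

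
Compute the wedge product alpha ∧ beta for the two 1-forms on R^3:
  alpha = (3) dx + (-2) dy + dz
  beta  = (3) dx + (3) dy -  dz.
alpha ∧ beta = (15) dx ∧ dy + (-6) dx ∧ dz + (-1) dy ∧ dz

Distribute the wedge, using dx_i ∧ dx_j = -dx_j ∧ dx_i and dx_i ∧ dx_i = 0. For each pair (i, j) with i < j, the coefficient of dx_i ∧ dx_j in alpha ∧ beta is (alpha_i * beta_j - alpha_j * beta_i). Collecting: alpha ∧ beta = (15) dx ∧ dy + (-6) dx ∧ dz + (-1) dy ∧ dz.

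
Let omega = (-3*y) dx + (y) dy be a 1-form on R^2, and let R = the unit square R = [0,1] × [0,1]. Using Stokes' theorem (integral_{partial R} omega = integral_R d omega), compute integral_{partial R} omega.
integral_(partial R) omega = 3

Stokes: integral_partial_R omega = integral_R d omega with d omega = (∂Q/∂x - ∂P/∂y) dx ∧ dy.
  ∂Q/∂x = 0
  ∂P/∂y = -3
  integrand = ∂Q/∂x - ∂P/∂y = 3.
Integrating over R: integral_0^1 integral_0^1 (3) dx dy = 3.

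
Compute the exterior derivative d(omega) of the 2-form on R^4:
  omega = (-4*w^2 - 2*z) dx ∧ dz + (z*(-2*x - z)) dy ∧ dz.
d(omega) = (-8*w) dx ∧ dz ∧ dw + (-2*z) dx ∧ dy ∧ dz

For a 2-form omega = sum_{i<j} g_{ij} dx_i ∧ dx_j, the exterior derivative is
  d(omega) = sum_{i<j} d(g_{ij}) ∧ dx_i ∧ dx_j = sum_{i<j, k} (∂g_{ij}/∂x_k) dx_k ∧ dx_i ∧ dx_j.
Expand each term, using dx_k ∧ dx_i ∧ dx_j = sgn(permutation) dx_{(a)} ∧ dx_{(b)} ∧ dx_{(c)} with (a < b < c) sorted:
  d(-4*w^2 - 2*z) includes (∂/∂w)(-4*w^2 - 2*z) dw = (-8*w) dw, which multiplied by dx ∧ dz gives (-8*w) dx ∧ dz ∧ dw
  d(z*(-2*x - z)) includes (∂/∂x)(z*(-2*x - z)) dx = (-2*z) dx, which multiplied by dy ∧ dz gives (-2*z) dx ∧ dy ∧ dz
Collecting like 3-forms: d(omega) = (-8*w) dx ∧ dz ∧ dw + (-2*z) dx ∧ dy ∧ dz.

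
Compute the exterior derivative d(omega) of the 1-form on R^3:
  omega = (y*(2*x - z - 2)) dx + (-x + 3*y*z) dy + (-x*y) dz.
d(omega) = (-2*x + z + 1) dx ∧ dy + (-x - 3*y) dy ∧ dz

For a 1-form omega = sum_i f_i dx_i, the exterior derivative is
  d(omega) = sum_{i < j} (∂f_j/∂x_i - ∂f_i/∂x_j) dx_i ∧ dx_j.
  coefficient of dx ∧ dy: ∂f_2/∂x - ∂f_1/∂y = ∂(-x + 3*y*z)/∂x - ∂(y*(2*x - z - 2))/∂y = -2*x + z + 1
  coefficient of dy ∧ dz: ∂f_3/∂y - ∂f_2/∂z = ∂(-x*y)/∂y - ∂(-x + 3*y*z)/∂z = -x - 3*y
Assembling: d(omega) = (-2*x + z + 1) dx ∧ dy + (-x - 3*y) dy ∧ dz.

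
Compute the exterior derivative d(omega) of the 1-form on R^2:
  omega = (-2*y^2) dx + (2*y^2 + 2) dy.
d(omega) = (4*y) dx ∧ dy

For a 1-form omega = sum_i f_i dx_i, the exterior derivative is
  d(omega) = sum_{i < j} (∂f_j/∂x_i - ∂f_i/∂x_j) dx_i ∧ dx_j.
  coefficient of dx ∧ dy: ∂f_2/∂x - ∂f_1/∂y = ∂(2*y^2 + 2)/∂x - ∂(-2*y^2)/∂y = 4*y
Assembling: d(omega) = (4*y) dx ∧ dy.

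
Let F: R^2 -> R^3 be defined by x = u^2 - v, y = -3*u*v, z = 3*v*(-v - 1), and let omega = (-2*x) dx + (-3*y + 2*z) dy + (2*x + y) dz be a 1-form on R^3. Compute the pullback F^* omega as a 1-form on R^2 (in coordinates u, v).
F^* omega = (-4*u^3 - 27*u*v^2 + 4*u*v + 18*v^3 + 18*v^2) du + (-39*u^2*v - 4*u^2 + 36*u*v^2 + 27*u*v + 12*v^2 + 4*v) dv

Using F^*(f dg) = (f ∘ F) d(g ∘ F), substitute each coordinate x_i by F_i(u, v) in f_i, and replace dx_i by d F_i = (∂F_i/∂u) du + (∂F_i/∂v) dv.
  For the x component: f_1(F) = -2*u^2 + 2*v; d F_1 = (2*u) du + (-1) dv
  For the y component: f_2(F) = 3*v*(3*u - 2*v - 2); d F_2 = (-3*v) du + (-3*u) dv
  For the z component: f_3(F) = 2*u^2 - 3*u*v - 2*v; d F_3 = (0) du + (-6*v - 3) dv
Combining and collecting du, dv coefficients:
  coeff of du: -4*u^3 - 27*u*v^2 + 4*u*v + 18*v^3 + 18*v^2
  coeff of dv: -39*u^2*v - 4*u^2 + 36*u*v^2 + 27*u*v + 12*v^2 + 4*v
F^* omega = (-4*u^3 - 27*u*v^2 + 4*u*v + 18*v^3 + 18*v^2) du + (-39*u^2*v - 4*u^2 + 36*u*v^2 + 27*u*v + 12*v^2 + 4*v) dv.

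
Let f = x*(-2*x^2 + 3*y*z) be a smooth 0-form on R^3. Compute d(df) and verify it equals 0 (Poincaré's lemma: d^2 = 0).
d(df) = 0

Step 1: df = sum_i (∂f/∂x_i) dx_i = (-6*x^2 + 3*y*z) dx + (3*x*z) dy + (3*x*y) dz.
Step 2: Apply d again. Using the 1-form formula, the coefficient of dx ∧ dy in d(df) is ∂^2 f/∂x ∂y - ∂^2 f/∂y ∂x = (3*z) - (3*z) = 0 (equality of mixed partials for smooth f).
Similarly for dx ∧ dz and dy ∧ dz — all coefficients vanish. So d(df) = 0.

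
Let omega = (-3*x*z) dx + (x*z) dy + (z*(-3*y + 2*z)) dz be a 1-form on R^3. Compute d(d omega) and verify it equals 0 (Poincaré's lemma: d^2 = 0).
d(d omega) = 0

Step 1: d omega = sum_{i<j} (∂f_j/∂x_i - ∂f_i/∂x_j) dx_i ∧ dx_j:
  coeff of dx ∧ dy: z
  coeff of dx ∧ dz: 3*x
  coeff of dy ∧ dz: -x - 3*z
Step 2: Apply d again to each 2-form coefficient. The only possible 3-form in R^3 is dx ∧ dy ∧ dz, with coefficient
  ∂(coeff of dy∧dz)/∂x - ∂(coeff of dx∧dz)/∂y + ∂(coeff of dx∧dy)/∂z
  = ∂/∂x (-x - 3*z) - ∂/∂y (3*x) + ∂/∂z (z).
Each of these terms simplifies to sums of mixed partials that cancel in pairs. The result is 0 (by equality of mixed partials for smooth functions — Schwarz / Clairaut).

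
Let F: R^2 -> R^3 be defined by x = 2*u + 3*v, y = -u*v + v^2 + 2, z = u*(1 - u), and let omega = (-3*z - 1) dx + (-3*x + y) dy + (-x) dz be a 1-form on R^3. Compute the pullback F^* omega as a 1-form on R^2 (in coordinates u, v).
F^* omega = (10*u^2 + u*v^2 + 12*u*v - 8*u - v^3 + 9*v^2 - 5*v - 2) du + (u^2*v + 15*u^2 - 3*u*v^2 - 3*u*v - 11*u + 2*v^3 - 18*v^2 + 4*v - 3) dv

Using F^*(f dg) = (f ∘ F) d(g ∘ F), substitute each coordinate x_i by F_i(u, v) in f_i, and replace dx_i by d F_i = (∂F_i/∂u) du + (∂F_i/∂v) dv.
  For the x component: f_1(F) = 3*u^2 - 3*u - 1; d F_1 = (2) du + (3) dv
  For the y component: f_2(F) = -u*v - 6*u + v^2 - 9*v + 2; d F_2 = (-v) du + (-u + 2*v) dv
  For the z component: f_3(F) = -2*u - 3*v; d F_3 = (1 - 2*u) du + (0) dv
Combining and collecting du, dv coefficients:
  coeff of du: 10*u^2 + u*v^2 + 12*u*v - 8*u - v^3 + 9*v^2 - 5*v - 2
  coeff of dv: u^2*v + 15*u^2 - 3*u*v^2 - 3*u*v - 11*u + 2*v^3 - 18*v^2 + 4*v - 3
F^* omega = (10*u^2 + u*v^2 + 12*u*v - 8*u - v^3 + 9*v^2 - 5*v - 2) du + (u^2*v + 15*u^2 - 3*u*v^2 - 3*u*v - 11*u + 2*v^3 - 18*v^2 + 4*v - 3) dv.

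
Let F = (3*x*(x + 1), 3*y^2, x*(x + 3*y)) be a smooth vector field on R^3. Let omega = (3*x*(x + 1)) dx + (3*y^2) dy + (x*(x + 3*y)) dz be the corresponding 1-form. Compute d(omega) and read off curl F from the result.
d(omega) = (3*x) dy ∧ dz + (-2*x - 3*y) dz ∧ dx + (0) dx ∧ dy; curl F = (3*x, -2*x - 3*y, 0)

d omega = sum_{i<j} (∂f_j/∂x_i - ∂f_i/∂x_j) dx_i ∧ dx_j. Under the identification (dy ∧ dz, dz ∧ dx, dx ∧ dy) ↔ (e_x, e_y, e_z), the coefficients are exactly the components of curl F. Compute:
  ∂R/∂y - ∂Q/∂z = (3*x) - (0) = 3*x
  ∂P/∂z - ∂R/∂x = (0) - (2*x + 3*y) = -2*x - 3*y
  ∂Q/∂x - ∂P/∂y = (0) - (0) = 0.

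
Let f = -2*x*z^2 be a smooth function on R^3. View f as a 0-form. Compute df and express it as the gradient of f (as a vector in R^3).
df = (-2*z^2) dx + (0) dy + (-4*x*z) dz; grad f = (-2*z^2, 0, -4*x*z)

For a 0-form f, d f = (∂f/∂x) dx + (∂f/∂y) dy + (∂f/∂z) dz. The components of the vector representation are exactly the entries of grad f in Cartesian coordinates:
  ∂f/∂x = -2*z^2
  ∂f/∂y = 0
  ∂f/∂z = -4*x*z.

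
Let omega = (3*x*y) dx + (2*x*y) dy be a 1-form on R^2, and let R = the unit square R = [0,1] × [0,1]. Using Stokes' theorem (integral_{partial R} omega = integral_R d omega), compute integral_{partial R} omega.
integral_(partial R) omega = -1/2

Stokes: integral_partial_R omega = integral_R d omega with d omega = (∂Q/∂x - ∂P/∂y) dx ∧ dy.
  ∂Q/∂x = 2*y
  ∂P/∂y = 3*x
  integrand = ∂Q/∂x - ∂P/∂y = -3*x + 2*y.
Integrating over R: integral_0^1 integral_0^1 (-3*x + 2*y) dx dy = -1/2.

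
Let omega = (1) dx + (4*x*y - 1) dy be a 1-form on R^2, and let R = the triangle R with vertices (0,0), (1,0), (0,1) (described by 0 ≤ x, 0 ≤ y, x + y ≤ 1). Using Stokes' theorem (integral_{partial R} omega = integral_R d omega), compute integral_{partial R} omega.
integral_(partial R) omega = 2/3

Stokes: integral_partial_R omega = integral_R d omega with d omega = (∂Q/∂x - ∂P/∂y) dx ∧ dy.
  ∂Q/∂x = 4*y
  ∂P/∂y = 0
  integrand = ∂Q/∂x - ∂P/∂y = 4*y.
Integrating over R: integral_0^1 integral_0^{1-x} (4*y) dy dx = 2/3.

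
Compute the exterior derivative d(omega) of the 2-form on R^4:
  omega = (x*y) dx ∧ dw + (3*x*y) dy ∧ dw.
d(omega) = (-x + 3*y) dx ∧ dy ∧ dw

For a 2-form omega = sum_{i<j} g_{ij} dx_i ∧ dx_j, the exterior derivative is
  d(omega) = sum_{i<j} d(g_{ij}) ∧ dx_i ∧ dx_j = sum_{i<j, k} (∂g_{ij}/∂x_k) dx_k ∧ dx_i ∧ dx_j.
Expand each term, using dx_k ∧ dx_i ∧ dx_j = sgn(permutation) dx_{(a)} ∧ dx_{(b)} ∧ dx_{(c)} with (a < b < c) sorted:
  d(x*y) includes (∂/∂y)(x*y) dy = (x) dy, which multiplied by dx ∧ dw gives (-x) dx ∧ dy ∧ dw
  d(3*x*y) includes (∂/∂x)(3*x*y) dx = (3*y) dx, which multiplied by dy ∧ dw gives (3*y) dx ∧ dy ∧ dw
Collecting like 3-forms: d(omega) = (-x + 3*y) dx ∧ dy ∧ dw.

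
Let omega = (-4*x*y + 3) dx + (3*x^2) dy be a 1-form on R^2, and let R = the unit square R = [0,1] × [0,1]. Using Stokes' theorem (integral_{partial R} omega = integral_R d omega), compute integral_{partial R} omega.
integral_(partial R) omega = 5

Stokes: integral_partial_R omega = integral_R d omega with d omega = (∂Q/∂x - ∂P/∂y) dx ∧ dy.
  ∂Q/∂x = 6*x
  ∂P/∂y = -4*x
  integrand = ∂Q/∂x - ∂P/∂y = 10*x.
Integrating over R: integral_0^1 integral_0^1 (10*x) dx dy = 5.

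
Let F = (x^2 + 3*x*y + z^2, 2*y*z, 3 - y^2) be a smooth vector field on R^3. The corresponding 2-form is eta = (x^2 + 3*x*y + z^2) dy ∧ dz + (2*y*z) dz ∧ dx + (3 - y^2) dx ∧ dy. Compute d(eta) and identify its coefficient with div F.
d(eta) = (2*x + 3*y + 2*z) dx ∧ dy ∧ dz; div F = 2*x + 3*y + 2*z

For a 2-form in R^3 of the form above, applying d gives a 3-form with coefficient ∂P/∂x + ∂Q/∂y + ∂R/∂z:
  ∂P/∂x = 2*x + 3*y
  ∂Q/∂y = 2*z
  ∂R/∂z = 0
Sum = 2*x + 3*y + 2*z, which is exactly div F.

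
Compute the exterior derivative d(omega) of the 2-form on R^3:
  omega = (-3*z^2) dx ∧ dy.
d(omega) = (-6*z) dx ∧ dy ∧ dz

For a 2-form omega = sum_{i<j} g_{ij} dx_i ∧ dx_j, the exterior derivative is
  d(omega) = sum_{i<j} d(g_{ij}) ∧ dx_i ∧ dx_j = sum_{i<j, k} (∂g_{ij}/∂x_k) dx_k ∧ dx_i ∧ dx_j.
Expand each term, using dx_k ∧ dx_i ∧ dx_j = sgn(permutation) dx_{(a)} ∧ dx_{(b)} ∧ dx_{(c)} with (a < b < c) sorted:
  d(-3*z^2) includes (∂/∂z)(-3*z^2) dz = (-6*z) dz, which multiplied by dx ∧ dy gives (-6*z) dx ∧ dy ∧ dz
Collecting like 3-forms: d(omega) = (-6*z) dx ∧ dy ∧ dz.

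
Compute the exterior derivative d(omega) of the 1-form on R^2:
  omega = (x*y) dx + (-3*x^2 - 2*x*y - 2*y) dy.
d(omega) = (-7*x - 2*y) dx ∧ dy

For a 1-form omega = sum_i f_i dx_i, the exterior derivative is
  d(omega) = sum_{i < j} (∂f_j/∂x_i - ∂f_i/∂x_j) dx_i ∧ dx_j.
  coefficient of dx ∧ dy: ∂f_2/∂x - ∂f_1/∂y = ∂(-3*x^2 - 2*x*y - 2*y)/∂x - ∂(x*y)/∂y = -7*x - 2*y
Assembling: d(omega) = (-7*x - 2*y) dx ∧ dy.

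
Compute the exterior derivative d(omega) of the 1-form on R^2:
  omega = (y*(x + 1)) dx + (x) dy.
d(omega) = (-x) dx ∧ dy

For a 1-form omega = sum_i f_i dx_i, the exterior derivative is
  d(omega) = sum_{i < j} (∂f_j/∂x_i - ∂f_i/∂x_j) dx_i ∧ dx_j.
  coefficient of dx ∧ dy: ∂f_2/∂x - ∂f_1/∂y = ∂(x)/∂x - ∂(y*(x + 1))/∂y = -x
Assembling: d(omega) = (-x) dx ∧ dy.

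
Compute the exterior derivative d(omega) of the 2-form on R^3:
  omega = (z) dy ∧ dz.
d(omega) = 0

For a 2-form omega = sum_{i<j} g_{ij} dx_i ∧ dx_j, the exterior derivative is
  d(omega) = sum_{i<j} d(g_{ij}) ∧ dx_i ∧ dx_j = sum_{i<j, k} (∂g_{ij}/∂x_k) dx_k ∧ dx_i ∧ dx_j.
Expand each term, using dx_k ∧ dx_i ∧ dx_j = sgn(permutation) dx_{(a)} ∧ dx_{(b)} ∧ dx_{(c)} with (a < b < c) sorted:

Collecting like 3-forms: d(omega) = 0.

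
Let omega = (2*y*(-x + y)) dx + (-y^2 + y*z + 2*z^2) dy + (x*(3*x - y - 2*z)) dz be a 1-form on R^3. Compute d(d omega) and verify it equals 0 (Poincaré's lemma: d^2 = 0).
d(d omega) = 0

Step 1: d omega = sum_{i<j} (∂f_j/∂x_i - ∂f_i/∂x_j) dx_i ∧ dx_j:
  coeff of dx ∧ dy: 2*x - 4*y
  coeff of dx ∧ dz: 6*x - y - 2*z
  coeff of dy ∧ dz: -x - y - 4*z
Step 2: Apply d again to each 2-form coefficient. The only possible 3-form in R^3 is dx ∧ dy ∧ dz, with coefficient
  ∂(coeff of dy∧dz)/∂x - ∂(coeff of dx∧dz)/∂y + ∂(coeff of dx∧dy)/∂z
  = ∂/∂x (-x - y - 4*z) - ∂/∂y (6*x - y - 2*z) + ∂/∂z (2*x - 4*y).
Each of these terms simplifies to sums of mixed partials that cancel in pairs. The result is 0 (by equality of mixed partials for smooth functions — Schwarz / Clairaut).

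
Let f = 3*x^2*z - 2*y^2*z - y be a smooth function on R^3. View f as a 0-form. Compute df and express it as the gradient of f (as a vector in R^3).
df = (6*x*z) dx + (-4*y*z - 1) dy + (3*x^2 - 2*y^2) dz; grad f = (6*x*z, -4*y*z - 1, 3*x^2 - 2*y^2)

For a 0-form f, d f = (∂f/∂x) dx + (∂f/∂y) dy + (∂f/∂z) dz. The components of the vector representation are exactly the entries of grad f in Cartesian coordinates:
  ∂f/∂x = 6*x*z
  ∂f/∂y = -4*y*z - 1
  ∂f/∂z = 3*x^2 - 2*y^2.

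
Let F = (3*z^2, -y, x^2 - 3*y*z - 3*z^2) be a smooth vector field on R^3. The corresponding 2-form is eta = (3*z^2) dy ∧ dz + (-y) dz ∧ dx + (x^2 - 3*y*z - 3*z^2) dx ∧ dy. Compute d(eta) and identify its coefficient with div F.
d(eta) = (-3*y - 6*z - 1) dx ∧ dy ∧ dz; div F = -3*y - 6*z - 1

For a 2-form in R^3 of the form above, applying d gives a 3-form with coefficient ∂P/∂x + ∂Q/∂y + ∂R/∂z:
  ∂P/∂x = 0
  ∂Q/∂y = -1
  ∂R/∂z = -3*y - 6*z
Sum = -3*y - 6*z - 1, which is exactly div F.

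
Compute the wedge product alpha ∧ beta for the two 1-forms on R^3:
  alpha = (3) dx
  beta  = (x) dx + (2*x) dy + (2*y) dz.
alpha ∧ beta = (6*x) dx ∧ dy + (6*y) dx ∧ dz

Distribute the wedge, using dx_i ∧ dx_j = -dx_j ∧ dx_i and dx_i ∧ dx_i = 0. For each pair (i, j) with i < j, the coefficient of dx_i ∧ dx_j in alpha ∧ beta is (alpha_i * beta_j - alpha_j * beta_i). Collecting: alpha ∧ beta = (6*x) dx ∧ dy + (6*y) dx ∧ dz.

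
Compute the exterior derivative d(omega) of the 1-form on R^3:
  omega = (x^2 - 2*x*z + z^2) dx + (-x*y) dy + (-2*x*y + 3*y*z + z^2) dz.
d(omega) = (-y) dx ∧ dy + (2*x - 2*y - 2*z) dx ∧ dz + (-2*x + 3*z) dy ∧ dz

For a 1-form omega = sum_i f_i dx_i, the exterior derivative is
  d(omega) = sum_{i < j} (∂f_j/∂x_i - ∂f_i/∂x_j) dx_i ∧ dx_j.
  coefficient of dx ∧ dy: ∂f_2/∂x - ∂f_1/∂y = ∂(-x*y)/∂x - ∂(x^2 - 2*x*z + z^2)/∂y = -y
  coefficient of dx ∧ dz: ∂f_3/∂x - ∂f_1/∂z = ∂(-2*x*y + 3*y*z + z^2)/∂x - ∂(x^2 - 2*x*z + z^2)/∂z = 2*x - 2*y - 2*z
  coefficient of dy ∧ dz: ∂f_3/∂y - ∂f_2/∂z = ∂(-2*x*y + 3*y*z + z^2)/∂y - ∂(-x*y)/∂z = -2*x + 3*z
Assembling: d(omega) = (-y) dx ∧ dy + (2*x - 2*y - 2*z) dx ∧ dz + (-2*x + 3*z) dy ∧ dz.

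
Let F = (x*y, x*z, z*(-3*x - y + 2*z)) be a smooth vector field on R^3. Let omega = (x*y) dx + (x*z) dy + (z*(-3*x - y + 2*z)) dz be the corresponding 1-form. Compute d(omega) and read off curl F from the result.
d(omega) = (-x - z) dy ∧ dz + (3*z) dz ∧ dx + (-x + z) dx ∧ dy; curl F = (-x - z, 3*z, -x + z)

d omega = sum_{i<j} (∂f_j/∂x_i - ∂f_i/∂x_j) dx_i ∧ dx_j. Under the identification (dy ∧ dz, dz ∧ dx, dx ∧ dy) ↔ (e_x, e_y, e_z), the coefficients are exactly the components of curl F. Compute:
  ∂R/∂y - ∂Q/∂z = (-z) - (x) = -x - z
  ∂P/∂z - ∂R/∂x = (0) - (-3*z) = 3*z
  ∂Q/∂x - ∂P/∂y = (z) - (x) = -x + z.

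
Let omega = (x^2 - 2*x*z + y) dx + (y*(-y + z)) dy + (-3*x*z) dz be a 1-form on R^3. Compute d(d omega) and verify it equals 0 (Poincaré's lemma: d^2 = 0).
d(d omega) = 0

Step 1: d omega = sum_{i<j} (∂f_j/∂x_i - ∂f_i/∂x_j) dx_i ∧ dx_j:
  coeff of dx ∧ dy: -1
  coeff of dx ∧ dz: 2*x - 3*z
  coeff of dy ∧ dz: -y
Step 2: Apply d again to each 2-form coefficient. The only possible 3-form in R^3 is dx ∧ dy ∧ dz, with coefficient
  ∂(coeff of dy∧dz)/∂x - ∂(coeff of dx∧dz)/∂y + ∂(coeff of dx∧dy)/∂z
  = ∂/∂x (-y) - ∂/∂y (2*x - 3*z) + ∂/∂z (-1).
Each of these terms simplifies to sums of mixed partials that cancel in pairs. The result is 0 (by equality of mixed partials for smooth functions — Schwarz / Clairaut).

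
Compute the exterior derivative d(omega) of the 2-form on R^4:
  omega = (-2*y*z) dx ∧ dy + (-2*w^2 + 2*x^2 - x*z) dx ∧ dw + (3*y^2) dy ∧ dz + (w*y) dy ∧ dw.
d(omega) = (-2*y) dx ∧ dy ∧ dz + (x) dx ∧ dz ∧ dw

For a 2-form omega = sum_{i<j} g_{ij} dx_i ∧ dx_j, the exterior derivative is
  d(omega) = sum_{i<j} d(g_{ij}) ∧ dx_i ∧ dx_j = sum_{i<j, k} (∂g_{ij}/∂x_k) dx_k ∧ dx_i ∧ dx_j.
Expand each term, using dx_k ∧ dx_i ∧ dx_j = sgn(permutation) dx_{(a)} ∧ dx_{(b)} ∧ dx_{(c)} with (a < b < c) sorted:
  d(-2*y*z) includes (∂/∂z)(-2*y*z) dz = (-2*y) dz, which multiplied by dx ∧ dy gives (-2*y) dx ∧ dy ∧ dz
  d(-2*w^2 + 2*x^2 - x*z) includes (∂/∂z)(-2*w^2 + 2*x^2 - x*z) dz = (-x) dz, which multiplied by dx ∧ dw gives (x) dx ∧ dz ∧ dw
Collecting like 3-forms: d(omega) = (-2*y) dx ∧ dy ∧ dz + (x) dx ∧ dz ∧ dw.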